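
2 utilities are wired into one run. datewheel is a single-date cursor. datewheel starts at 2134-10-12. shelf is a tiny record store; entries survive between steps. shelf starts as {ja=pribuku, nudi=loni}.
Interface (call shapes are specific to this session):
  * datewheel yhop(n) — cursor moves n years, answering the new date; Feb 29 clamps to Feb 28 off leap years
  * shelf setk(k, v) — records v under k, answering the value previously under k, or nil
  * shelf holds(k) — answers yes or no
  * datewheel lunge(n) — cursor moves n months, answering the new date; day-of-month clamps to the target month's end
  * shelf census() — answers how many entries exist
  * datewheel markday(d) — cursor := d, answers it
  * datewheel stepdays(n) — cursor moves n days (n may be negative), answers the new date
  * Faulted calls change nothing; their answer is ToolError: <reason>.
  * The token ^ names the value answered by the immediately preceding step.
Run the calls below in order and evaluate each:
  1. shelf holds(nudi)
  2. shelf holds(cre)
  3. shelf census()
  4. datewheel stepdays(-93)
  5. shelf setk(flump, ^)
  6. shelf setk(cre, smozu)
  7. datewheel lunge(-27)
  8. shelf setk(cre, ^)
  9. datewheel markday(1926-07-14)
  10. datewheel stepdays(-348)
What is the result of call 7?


→ shelf holds(nudi)
← yes
→ shelf holds(cre)
← no
→ shelf census()
← 2
→ datewheel stepdays(-93)
← 2134-07-11
→ shelf setk(flump, ^)
← nil
→ shelf setk(cre, smozu)
← nil
→ datewheel lunge(-27)
← 2132-04-11
→ shelf setk(cre, ^)
← smozu
→ datewheel markday(1926-07-14)
← 1926-07-14
→ datewheel stepdays(-348)
← 1925-07-31

Answer: 2132-04-11


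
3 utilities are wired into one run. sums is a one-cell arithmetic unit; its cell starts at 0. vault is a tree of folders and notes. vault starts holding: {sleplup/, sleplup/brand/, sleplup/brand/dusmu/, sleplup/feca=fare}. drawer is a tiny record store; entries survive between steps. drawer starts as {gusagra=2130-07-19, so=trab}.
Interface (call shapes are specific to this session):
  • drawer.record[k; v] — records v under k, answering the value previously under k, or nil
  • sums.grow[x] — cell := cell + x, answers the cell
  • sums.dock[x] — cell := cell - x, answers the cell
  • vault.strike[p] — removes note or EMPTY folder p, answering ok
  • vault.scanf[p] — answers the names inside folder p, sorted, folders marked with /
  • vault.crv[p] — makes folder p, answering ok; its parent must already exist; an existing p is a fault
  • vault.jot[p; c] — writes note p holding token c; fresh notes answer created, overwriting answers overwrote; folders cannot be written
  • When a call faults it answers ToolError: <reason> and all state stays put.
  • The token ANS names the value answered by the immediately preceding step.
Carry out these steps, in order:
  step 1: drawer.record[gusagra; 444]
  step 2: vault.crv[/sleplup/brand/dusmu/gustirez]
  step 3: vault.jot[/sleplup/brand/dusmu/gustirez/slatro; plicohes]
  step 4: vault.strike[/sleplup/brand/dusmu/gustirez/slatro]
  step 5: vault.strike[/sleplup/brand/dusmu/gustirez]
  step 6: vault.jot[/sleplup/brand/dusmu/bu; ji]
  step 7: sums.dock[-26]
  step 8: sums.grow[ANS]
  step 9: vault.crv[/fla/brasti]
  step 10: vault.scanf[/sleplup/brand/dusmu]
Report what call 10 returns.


Invoking record passing k=gusagra, v=444: 2130-07-19.
Using crv passing p=/sleplup/brand/dusmu/gustirez, and observe ok.
Using jot passing p=/sleplup/brand/dusmu/gustirez/slatro, c=plicohes, which returns created.
Next I call strike passing p=/sleplup/brand/dusmu/gustirez/slatro, and observe ok.
I run strike passing p=/sleplup/brand/dusmu/gustirez, which returns ok.
Calling jot passing p=/sleplup/brand/dusmu/bu, c=ji, and observe created.
I try dock passing x=-26, giving 26.
I invoke grow passing x=ANS, → 52.
I call crv passing p=/fla/brasti, yielding ToolError: no parent.
I invoke scanf passing p=/sleplup/brand/dusmu, giving [bu].

Answer: [bu]


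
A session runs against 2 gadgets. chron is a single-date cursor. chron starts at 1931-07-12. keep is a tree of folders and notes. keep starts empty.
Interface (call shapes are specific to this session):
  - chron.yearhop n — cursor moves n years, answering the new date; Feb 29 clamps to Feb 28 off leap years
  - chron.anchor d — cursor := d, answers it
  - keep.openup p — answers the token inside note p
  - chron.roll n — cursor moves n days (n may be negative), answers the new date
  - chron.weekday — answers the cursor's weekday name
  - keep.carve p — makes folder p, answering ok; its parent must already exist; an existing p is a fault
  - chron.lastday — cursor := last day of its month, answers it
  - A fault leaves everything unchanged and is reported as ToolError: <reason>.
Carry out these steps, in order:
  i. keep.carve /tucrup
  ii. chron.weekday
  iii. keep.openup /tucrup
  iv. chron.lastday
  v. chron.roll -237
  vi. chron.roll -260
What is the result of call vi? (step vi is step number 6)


>> keep.carve(p: /tucrup)
<< ok
>> chron.weekday()
<< Sunday
>> keep.openup(p: /tucrup)
<< ToolError: is a directory
>> chron.lastday()
<< 1931-07-31
>> chron.roll(n: -237)
<< 1930-12-06
>> chron.roll(n: -260)
<< 1930-03-21

Answer: 1930-03-21


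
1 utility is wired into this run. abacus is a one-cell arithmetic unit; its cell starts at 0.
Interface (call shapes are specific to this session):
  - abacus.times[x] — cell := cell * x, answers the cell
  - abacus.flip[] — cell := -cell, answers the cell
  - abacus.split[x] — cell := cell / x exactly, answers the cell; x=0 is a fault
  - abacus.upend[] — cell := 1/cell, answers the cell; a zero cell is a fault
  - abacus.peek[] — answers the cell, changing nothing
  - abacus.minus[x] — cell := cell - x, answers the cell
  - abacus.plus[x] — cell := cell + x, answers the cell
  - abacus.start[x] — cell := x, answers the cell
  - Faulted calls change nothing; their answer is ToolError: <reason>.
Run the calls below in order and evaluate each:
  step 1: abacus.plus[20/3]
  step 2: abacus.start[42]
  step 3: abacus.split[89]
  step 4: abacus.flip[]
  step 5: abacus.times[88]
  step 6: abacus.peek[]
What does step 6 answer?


Answer: -3696/89

Derivation:
> abacus.plus x=20/3
:: 20/3
> abacus.start x=42
:: 42
> abacus.split x=89
:: 42/89
> abacus.flip
:: -42/89
> abacus.times x=88
:: -3696/89
> abacus.peek
:: -3696/89


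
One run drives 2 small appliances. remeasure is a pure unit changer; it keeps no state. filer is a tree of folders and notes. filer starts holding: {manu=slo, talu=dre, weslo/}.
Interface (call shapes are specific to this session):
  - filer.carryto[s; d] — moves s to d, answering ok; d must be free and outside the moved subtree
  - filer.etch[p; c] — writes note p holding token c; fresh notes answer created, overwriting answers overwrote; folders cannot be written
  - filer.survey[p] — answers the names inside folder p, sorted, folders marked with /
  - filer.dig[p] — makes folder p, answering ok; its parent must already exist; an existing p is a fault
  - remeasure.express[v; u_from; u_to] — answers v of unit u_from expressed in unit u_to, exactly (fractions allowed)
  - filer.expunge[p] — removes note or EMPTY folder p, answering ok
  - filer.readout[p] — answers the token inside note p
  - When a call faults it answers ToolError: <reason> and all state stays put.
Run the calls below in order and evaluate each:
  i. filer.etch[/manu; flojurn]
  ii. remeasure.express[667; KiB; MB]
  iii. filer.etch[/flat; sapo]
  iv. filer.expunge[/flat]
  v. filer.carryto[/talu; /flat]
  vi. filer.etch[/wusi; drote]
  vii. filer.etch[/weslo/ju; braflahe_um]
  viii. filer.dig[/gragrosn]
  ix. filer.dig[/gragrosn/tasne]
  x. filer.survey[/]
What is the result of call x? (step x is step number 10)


Step: etch[p: /manu; c: flojurn]
Result: overwrote
Step: express[v: 667; u_from: KiB; u_to: MB]
Result: 10672/15625
Step: etch[p: /flat; c: sapo]
Result: created
Step: expunge[p: /flat]
Result: ok
Step: carryto[s: /talu; d: /flat]
Result: ok
Step: etch[p: /wusi; c: drote]
Result: created
Step: etch[p: /weslo/ju; c: braflahe_um]
Result: created
Step: dig[p: /gragrosn]
Result: ok
Step: dig[p: /gragrosn/tasne]
Result: ok
Step: survey[p: /]
Result: [flat, gragrosn/, manu, weslo/, wusi]

Answer: [flat, gragrosn/, manu, weslo/, wusi]


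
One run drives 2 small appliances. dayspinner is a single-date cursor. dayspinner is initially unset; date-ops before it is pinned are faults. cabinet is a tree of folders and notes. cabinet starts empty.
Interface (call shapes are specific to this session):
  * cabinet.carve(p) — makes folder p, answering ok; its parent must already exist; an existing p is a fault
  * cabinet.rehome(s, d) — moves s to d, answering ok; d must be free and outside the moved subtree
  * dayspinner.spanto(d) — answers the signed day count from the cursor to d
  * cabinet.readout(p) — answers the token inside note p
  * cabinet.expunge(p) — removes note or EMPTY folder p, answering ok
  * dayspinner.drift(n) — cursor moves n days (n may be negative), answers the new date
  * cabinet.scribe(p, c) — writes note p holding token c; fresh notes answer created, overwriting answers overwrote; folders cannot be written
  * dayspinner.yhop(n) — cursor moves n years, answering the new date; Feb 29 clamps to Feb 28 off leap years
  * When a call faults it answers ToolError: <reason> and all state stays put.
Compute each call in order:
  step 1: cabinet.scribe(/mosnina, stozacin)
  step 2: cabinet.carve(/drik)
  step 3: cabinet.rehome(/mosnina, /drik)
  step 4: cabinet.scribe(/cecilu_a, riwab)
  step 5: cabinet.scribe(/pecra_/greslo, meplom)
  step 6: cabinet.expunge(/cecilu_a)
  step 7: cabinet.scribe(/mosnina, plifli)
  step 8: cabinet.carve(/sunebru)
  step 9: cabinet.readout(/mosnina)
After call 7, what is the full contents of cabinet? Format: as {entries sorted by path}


-> cabinet.scribe(p→/mosnina, c→stozacin)
<- created
-> cabinet.carve(p→/drik)
<- ok
-> cabinet.rehome(s→/mosnina, d→/drik)
<- ToolError: exists
-> cabinet.scribe(p→/cecilu_a, c→riwab)
<- created
-> cabinet.scribe(p→/pecra_/greslo, c→meplom)
<- ToolError: no parent
-> cabinet.expunge(p→/cecilu_a)
<- ok
-> cabinet.scribe(p→/mosnina, c→plifli)
<- overwrote
-> cabinet.carve(p→/sunebru)
<- ok
-> cabinet.readout(p→/mosnina)
<- plifli

Answer: {drik/, mosnina=plifli}


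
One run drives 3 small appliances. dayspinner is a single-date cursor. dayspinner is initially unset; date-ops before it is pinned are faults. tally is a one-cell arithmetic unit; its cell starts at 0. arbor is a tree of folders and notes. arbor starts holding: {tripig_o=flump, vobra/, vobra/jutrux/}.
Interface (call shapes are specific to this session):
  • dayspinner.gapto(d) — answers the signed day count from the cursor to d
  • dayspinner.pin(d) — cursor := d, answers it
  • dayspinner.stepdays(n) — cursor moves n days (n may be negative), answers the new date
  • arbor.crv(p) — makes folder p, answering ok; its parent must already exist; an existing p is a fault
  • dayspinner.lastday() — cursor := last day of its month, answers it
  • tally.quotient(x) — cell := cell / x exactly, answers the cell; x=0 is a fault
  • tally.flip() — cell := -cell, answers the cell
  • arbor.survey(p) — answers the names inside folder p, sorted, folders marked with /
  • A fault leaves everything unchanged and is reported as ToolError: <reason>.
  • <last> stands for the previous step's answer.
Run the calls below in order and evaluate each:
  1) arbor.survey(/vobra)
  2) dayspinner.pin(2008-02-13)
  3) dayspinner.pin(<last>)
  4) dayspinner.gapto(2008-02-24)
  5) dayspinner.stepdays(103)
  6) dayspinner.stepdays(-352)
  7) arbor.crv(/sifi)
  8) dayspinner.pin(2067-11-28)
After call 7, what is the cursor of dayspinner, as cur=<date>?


Answer: cur=2007-06-09

Derivation:
→ survey(p='/vobra')
← [jutrux/]
→ pin(d='2008-02-13')
← 2008-02-13
→ pin(d='<last>')
← 2008-02-13
→ gapto(d='2008-02-24')
← 11
→ stepdays(n='103')
← 2008-05-26
→ stepdays(n='-352')
← 2007-06-09
→ crv(p='/sifi')
← ok
→ pin(d='2067-11-28')
← 2067-11-28


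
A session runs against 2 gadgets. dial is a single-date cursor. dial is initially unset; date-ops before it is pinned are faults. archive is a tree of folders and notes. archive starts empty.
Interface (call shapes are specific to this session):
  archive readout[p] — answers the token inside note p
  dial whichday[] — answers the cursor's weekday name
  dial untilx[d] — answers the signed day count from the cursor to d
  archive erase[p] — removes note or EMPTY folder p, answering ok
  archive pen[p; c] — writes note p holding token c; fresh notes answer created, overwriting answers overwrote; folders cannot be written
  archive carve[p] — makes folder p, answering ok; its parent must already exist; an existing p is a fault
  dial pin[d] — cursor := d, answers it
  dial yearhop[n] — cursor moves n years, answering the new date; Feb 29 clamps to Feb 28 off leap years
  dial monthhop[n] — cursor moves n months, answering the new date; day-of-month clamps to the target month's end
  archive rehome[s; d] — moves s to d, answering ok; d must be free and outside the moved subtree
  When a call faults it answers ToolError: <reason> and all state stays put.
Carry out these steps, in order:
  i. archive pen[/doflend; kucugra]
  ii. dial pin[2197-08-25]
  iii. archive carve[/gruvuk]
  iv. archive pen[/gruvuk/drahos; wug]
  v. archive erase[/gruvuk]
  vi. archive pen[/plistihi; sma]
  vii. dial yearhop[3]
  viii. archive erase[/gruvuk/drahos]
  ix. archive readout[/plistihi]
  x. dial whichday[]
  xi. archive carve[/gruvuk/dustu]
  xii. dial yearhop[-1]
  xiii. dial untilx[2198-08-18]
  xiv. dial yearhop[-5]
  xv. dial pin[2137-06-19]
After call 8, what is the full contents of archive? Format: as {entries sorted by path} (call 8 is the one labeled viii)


Using archive pen passing p→/doflend, c→kucugra, which returns created.
Now I run dial pin passing d→2197-08-25, and get 2197-08-25.
I use archive carve passing p→/gruvuk, giving ok.
I try archive pen passing p→/gruvuk/drahos, c→wug, which returns created.
Next I call archive erase passing p→/gruvuk: ToolError: not empty.
Then archive pen passing p→/plistihi, c→sma: created.
Next I call dial yearhop passing n→3: 2200-08-25.
I run archive erase passing p→/gruvuk/drahos: ok.
Invoking archive readout passing p→/plistihi, and observe sma.
Calling dial whichday(), and get Monday.
I call archive carve passing p→/gruvuk/dustu, → ok.
I call dial yearhop passing n→-1, and see 2199-08-25.
Calling dial untilx passing d→2198-08-18, — result: -372.
I try dial yearhop passing n→-5, giving 2194-08-25.
I invoke dial pin passing d→2137-06-19, and see 2137-06-19.

Answer: {doflend=kucugra, gruvuk/, plistihi=sma}


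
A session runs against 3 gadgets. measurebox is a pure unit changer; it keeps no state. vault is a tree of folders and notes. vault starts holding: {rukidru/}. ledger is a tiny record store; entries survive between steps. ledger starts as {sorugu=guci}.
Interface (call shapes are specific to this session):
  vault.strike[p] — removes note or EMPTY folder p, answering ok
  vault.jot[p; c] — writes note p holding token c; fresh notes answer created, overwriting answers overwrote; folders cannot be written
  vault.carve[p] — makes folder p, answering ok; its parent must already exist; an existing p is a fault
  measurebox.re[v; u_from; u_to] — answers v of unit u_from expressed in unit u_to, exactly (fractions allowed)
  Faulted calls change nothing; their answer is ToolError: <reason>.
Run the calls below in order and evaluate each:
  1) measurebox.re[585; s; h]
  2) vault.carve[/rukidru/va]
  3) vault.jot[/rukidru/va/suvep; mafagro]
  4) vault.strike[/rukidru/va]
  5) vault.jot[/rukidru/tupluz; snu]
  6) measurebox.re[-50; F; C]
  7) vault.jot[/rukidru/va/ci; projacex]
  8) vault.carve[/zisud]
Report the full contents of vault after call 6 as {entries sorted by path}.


·→ re(v→585, u_from→s, u_to→h)
·← 13/80
·→ carve(p→/rukidru/va)
·← ok
·→ jot(p→/rukidru/va/suvep, c→mafagro)
·← created
·→ strike(p→/rukidru/va)
·← ToolError: not empty
·→ jot(p→/rukidru/tupluz, c→snu)
·← created
·→ re(v→-50, u_from→F, u_to→C)
·← -410/9
·→ jot(p→/rukidru/va/ci, c→projacex)
·← created
·→ carve(p→/zisud)
·← ok

Answer: {rukidru/, rukidru/tupluz=snu, rukidru/va/, rukidru/va/suvep=mafagro}


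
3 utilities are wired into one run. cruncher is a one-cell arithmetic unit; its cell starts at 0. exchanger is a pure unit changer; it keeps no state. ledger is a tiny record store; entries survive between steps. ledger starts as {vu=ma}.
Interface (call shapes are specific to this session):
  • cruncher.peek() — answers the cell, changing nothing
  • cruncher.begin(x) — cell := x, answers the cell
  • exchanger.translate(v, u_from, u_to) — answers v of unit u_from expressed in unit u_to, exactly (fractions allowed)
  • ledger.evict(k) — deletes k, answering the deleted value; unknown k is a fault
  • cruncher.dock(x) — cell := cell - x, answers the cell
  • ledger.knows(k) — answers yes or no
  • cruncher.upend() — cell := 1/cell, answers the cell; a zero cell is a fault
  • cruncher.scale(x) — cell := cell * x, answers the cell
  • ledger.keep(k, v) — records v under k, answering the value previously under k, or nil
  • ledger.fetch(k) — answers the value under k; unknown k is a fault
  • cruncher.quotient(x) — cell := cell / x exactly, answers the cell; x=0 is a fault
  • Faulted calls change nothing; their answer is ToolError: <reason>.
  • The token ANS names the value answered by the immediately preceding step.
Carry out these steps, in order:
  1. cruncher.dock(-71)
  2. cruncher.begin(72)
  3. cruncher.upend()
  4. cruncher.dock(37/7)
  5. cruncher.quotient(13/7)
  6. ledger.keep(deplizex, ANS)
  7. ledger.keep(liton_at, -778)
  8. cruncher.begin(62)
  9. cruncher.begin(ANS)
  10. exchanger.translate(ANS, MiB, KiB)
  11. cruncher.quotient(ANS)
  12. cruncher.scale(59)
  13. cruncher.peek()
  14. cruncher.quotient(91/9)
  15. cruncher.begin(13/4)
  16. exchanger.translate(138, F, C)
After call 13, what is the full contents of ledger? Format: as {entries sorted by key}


Step: cruncher.dock[x: -71]
Result: 71
Step: cruncher.begin[x: 72]
Result: 72
Step: cruncher.upend[]
Result: 1/72
Step: cruncher.dock[x: 37/7]
Result: -2657/504
Step: cruncher.quotient[x: 13/7]
Result: -2657/936
Step: ledger.keep[k: deplizex; v: ANS]
Result: nil
Step: ledger.keep[k: liton_at; v: -778]
Result: nil
Step: cruncher.begin[x: 62]
Result: 62
Step: cruncher.begin[x: ANS]
Result: 62
Step: exchanger.translate[v: ANS; u_from: MiB; u_to: KiB]
Result: 63488
Step: cruncher.quotient[x: ANS]
Result: 1/1024
Step: cruncher.scale[x: 59]
Result: 59/1024
Step: cruncher.peek[]
Result: 59/1024
Step: cruncher.quotient[x: 91/9]
Result: 531/93184
Step: cruncher.begin[x: 13/4]
Result: 13/4
Step: exchanger.translate[v: 138; u_from: F; u_to: C]
Result: 530/9

Answer: {deplizex=-2657/936, liton_at=-778, vu=ma}


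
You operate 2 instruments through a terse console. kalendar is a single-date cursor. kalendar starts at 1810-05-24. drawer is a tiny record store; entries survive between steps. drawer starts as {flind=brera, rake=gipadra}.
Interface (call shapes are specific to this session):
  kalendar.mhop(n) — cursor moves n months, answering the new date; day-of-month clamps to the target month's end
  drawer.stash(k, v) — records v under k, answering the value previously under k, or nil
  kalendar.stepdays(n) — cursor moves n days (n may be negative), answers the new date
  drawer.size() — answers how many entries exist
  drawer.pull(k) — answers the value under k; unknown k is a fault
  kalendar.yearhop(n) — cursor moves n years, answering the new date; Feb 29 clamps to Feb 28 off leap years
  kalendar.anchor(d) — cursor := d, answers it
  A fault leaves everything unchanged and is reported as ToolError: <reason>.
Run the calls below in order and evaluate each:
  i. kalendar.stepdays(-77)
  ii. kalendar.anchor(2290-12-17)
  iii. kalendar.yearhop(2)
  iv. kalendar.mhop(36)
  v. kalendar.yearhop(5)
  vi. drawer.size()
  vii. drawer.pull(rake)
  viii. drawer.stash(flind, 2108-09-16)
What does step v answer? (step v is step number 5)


Answer: 2300-12-17

Derivation:
// kalendar.stepdays(n='-77') == 1810-03-08
// kalendar.anchor(d='2290-12-17') == 2290-12-17
// kalendar.yearhop(n='2') == 2292-12-17
// kalendar.mhop(n='36') == 2295-12-17
// kalendar.yearhop(n='5') == 2300-12-17
// drawer.size() == 2
// drawer.pull(k='rake') == gipadra
// drawer.stash(k='flind', v='2108-09-16') == brera


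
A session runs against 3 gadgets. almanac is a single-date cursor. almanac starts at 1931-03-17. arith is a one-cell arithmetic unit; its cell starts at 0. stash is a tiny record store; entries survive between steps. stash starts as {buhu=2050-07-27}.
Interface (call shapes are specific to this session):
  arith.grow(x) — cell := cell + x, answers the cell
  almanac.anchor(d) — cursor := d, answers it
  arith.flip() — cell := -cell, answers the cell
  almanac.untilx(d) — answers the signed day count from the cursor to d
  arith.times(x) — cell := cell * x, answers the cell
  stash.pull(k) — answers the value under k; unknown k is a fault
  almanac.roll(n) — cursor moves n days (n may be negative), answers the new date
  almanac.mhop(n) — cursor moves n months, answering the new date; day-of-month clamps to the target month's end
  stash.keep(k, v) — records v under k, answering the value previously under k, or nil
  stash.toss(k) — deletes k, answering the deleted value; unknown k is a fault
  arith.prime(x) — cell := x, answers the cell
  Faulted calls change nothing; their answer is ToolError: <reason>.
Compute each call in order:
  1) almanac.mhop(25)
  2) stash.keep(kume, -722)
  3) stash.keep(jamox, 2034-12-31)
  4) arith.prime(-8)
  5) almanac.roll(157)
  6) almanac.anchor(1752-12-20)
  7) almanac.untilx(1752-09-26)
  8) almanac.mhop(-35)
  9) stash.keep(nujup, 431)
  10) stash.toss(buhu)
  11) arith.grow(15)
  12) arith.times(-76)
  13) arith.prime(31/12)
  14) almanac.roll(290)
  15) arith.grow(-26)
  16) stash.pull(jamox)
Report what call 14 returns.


Answer: 1750-11-06

Derivation:
I use almanac.mhop passing n→25, and observe 1933-04-17.
Now I run stash.keep passing k→kume, v→-722, and get nil.
I invoke stash.keep passing k→jamox, v→2034-12-31, and observe nil.
Then arith.prime passing x→-8, — result: -8.
I use almanac.roll passing n→157, giving 1933-09-21.
Invoking almanac.anchor passing d→1752-12-20, which returns 1752-12-20.
I use almanac.untilx passing d→1752-09-26, yielding -85.
I use almanac.mhop passing n→-35, which returns 1750-01-20.
Calling stash.keep passing k→nujup, v→431, → nil.
Now I run stash.toss passing k→buhu, — result: 2050-07-27.
Then arith.grow passing x→15, yielding 7.
I call arith.times passing x→-76, yielding -532.
I run arith.prime passing x→31/12, yielding 31/12.
Next I call almanac.roll passing n→290, and get 1750-11-06.
Next I call arith.grow passing x→-26, — result: -281/12.
Invoking stash.pull passing k→jamox, which returns 2034-12-31.


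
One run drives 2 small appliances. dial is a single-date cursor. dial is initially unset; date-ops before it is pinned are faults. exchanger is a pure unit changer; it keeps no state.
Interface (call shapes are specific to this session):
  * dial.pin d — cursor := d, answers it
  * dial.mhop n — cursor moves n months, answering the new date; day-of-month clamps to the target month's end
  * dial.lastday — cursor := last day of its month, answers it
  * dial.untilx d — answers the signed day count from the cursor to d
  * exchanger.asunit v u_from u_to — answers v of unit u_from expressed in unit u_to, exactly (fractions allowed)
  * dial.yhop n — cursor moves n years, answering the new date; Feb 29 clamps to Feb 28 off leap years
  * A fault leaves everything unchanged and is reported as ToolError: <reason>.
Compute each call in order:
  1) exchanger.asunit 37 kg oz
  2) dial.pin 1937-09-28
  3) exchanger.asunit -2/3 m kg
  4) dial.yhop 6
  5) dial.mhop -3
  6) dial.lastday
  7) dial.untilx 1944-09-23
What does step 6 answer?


Do: exchanger.asunit[v→37; u_from→kg; u_to→oz]
See: 59200000000/45359237
Do: dial.pin[d→1937-09-28]
See: 1937-09-28
Do: exchanger.asunit[v→-2/3; u_from→m; u_to→kg]
See: ToolError: incompatible units
Do: dial.yhop[n→6]
See: 1943-09-28
Do: dial.mhop[n→-3]
See: 1943-06-28
Do: dial.lastday[]
See: 1943-06-30
Do: dial.untilx[d→1944-09-23]
See: 451

Answer: 1943-06-30


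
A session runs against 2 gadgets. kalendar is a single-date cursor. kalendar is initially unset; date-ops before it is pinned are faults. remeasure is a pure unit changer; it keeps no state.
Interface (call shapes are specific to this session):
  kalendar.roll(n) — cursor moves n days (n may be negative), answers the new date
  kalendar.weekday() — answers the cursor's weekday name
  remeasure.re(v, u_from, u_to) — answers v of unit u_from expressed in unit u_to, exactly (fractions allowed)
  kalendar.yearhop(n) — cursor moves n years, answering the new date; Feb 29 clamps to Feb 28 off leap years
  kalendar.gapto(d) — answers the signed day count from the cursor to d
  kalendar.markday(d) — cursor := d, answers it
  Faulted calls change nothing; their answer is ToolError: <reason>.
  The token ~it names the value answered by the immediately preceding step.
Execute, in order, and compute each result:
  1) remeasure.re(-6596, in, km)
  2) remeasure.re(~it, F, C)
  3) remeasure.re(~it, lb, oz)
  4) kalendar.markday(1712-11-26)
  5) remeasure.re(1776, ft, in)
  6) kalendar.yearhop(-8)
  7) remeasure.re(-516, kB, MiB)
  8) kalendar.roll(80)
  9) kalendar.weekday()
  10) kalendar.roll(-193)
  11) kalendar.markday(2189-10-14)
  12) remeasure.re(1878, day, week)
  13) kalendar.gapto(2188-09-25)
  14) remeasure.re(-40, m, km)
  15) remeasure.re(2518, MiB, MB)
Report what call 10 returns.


Answer: 1704-08-05

Derivation:
I use remeasure.re passing v: -6596, u_from: in, u_to: km, and observe -209423/1250000.
Using remeasure.re passing v: ~it, u_from: F, u_to: C: -13403141/750000.
Using remeasure.re passing v: ~it, u_from: lb, u_to: oz, and see -13403141/46875.
Now I run kalendar.markday passing d: 1712-11-26, and see 1712-11-26.
Invoking remeasure.re passing v: 1776, u_from: ft, u_to: in, yielding 21312.
I invoke kalendar.yearhop passing n: -8, which returns 1704-11-26.
I try remeasure.re passing v: -516, u_from: kB, u_to: MiB, and observe -16125/32768.
Using kalendar.roll passing n: 80, → 1705-02-14.
Calling kalendar.weekday(), and observe Saturday.
I try kalendar.roll passing n: -193, → 1704-08-05.
Now I run kalendar.markday passing d: 2189-10-14, which returns 2189-10-14.
Using remeasure.re passing v: 1878, u_from: day, u_to: week, and observe 1878/7.
I invoke kalendar.gapto passing d: 2188-09-25, — result: -384.
Next I call remeasure.re passing v: -40, u_from: m, u_to: km, and see -1/25.
I invoke remeasure.re passing v: 2518, u_from: MiB, u_to: MB, which returns 41254912/15625.


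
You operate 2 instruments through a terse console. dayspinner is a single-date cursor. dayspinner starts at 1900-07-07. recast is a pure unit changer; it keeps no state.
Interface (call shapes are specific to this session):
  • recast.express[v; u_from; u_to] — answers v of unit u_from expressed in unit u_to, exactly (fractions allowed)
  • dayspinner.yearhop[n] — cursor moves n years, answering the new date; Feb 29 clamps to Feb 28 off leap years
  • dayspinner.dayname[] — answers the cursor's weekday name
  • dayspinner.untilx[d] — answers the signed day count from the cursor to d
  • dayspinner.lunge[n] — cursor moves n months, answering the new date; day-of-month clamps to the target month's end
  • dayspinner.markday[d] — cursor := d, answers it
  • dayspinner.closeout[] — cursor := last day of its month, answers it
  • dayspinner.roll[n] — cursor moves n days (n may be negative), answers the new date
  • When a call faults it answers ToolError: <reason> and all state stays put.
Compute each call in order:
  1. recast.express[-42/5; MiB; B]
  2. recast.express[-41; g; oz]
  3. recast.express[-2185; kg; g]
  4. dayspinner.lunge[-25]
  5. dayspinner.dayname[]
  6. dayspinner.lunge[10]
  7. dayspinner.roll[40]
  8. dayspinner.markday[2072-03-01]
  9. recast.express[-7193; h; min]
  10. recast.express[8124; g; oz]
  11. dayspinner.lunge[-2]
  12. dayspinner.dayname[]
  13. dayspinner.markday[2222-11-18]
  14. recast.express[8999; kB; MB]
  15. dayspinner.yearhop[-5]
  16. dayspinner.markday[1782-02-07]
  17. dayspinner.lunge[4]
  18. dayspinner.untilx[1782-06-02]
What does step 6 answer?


Answer: 1899-04-07

Derivation:
;; 1. express(v→-42/5, u_from→MiB, u_to→B) -> -44040192/5
;; 2. express(v→-41, u_from→g, u_to→oz) -> -65600000/45359237
;; 3. express(v→-2185, u_from→kg, u_to→g) -> -2185000
;; 4. lunge(n→-25) -> 1898-06-07
;; 5. dayname() -> Tuesday
;; 6. lunge(n→10) -> 1899-04-07
;; 7. roll(n→40) -> 1899-05-17
;; 8. markday(d→2072-03-01) -> 2072-03-01
;; 9. express(v→-7193, u_from→h, u_to→min) -> -431580
;; 10. express(v→8124, u_from→g, u_to→oz) -> 12998400000/45359237
;; 11. lunge(n→-2) -> 2072-01-01
;; 12. dayname() -> Friday
;; 13. markday(d→2222-11-18) -> 2222-11-18
;; 14. express(v→8999, u_from→kB, u_to→MB) -> 8999/1000
;; 15. yearhop(n→-5) -> 2217-11-18
;; 16. markday(d→1782-02-07) -> 1782-02-07
;; 17. lunge(n→4) -> 1782-06-07
;; 18. untilx(d→1782-06-02) -> -5


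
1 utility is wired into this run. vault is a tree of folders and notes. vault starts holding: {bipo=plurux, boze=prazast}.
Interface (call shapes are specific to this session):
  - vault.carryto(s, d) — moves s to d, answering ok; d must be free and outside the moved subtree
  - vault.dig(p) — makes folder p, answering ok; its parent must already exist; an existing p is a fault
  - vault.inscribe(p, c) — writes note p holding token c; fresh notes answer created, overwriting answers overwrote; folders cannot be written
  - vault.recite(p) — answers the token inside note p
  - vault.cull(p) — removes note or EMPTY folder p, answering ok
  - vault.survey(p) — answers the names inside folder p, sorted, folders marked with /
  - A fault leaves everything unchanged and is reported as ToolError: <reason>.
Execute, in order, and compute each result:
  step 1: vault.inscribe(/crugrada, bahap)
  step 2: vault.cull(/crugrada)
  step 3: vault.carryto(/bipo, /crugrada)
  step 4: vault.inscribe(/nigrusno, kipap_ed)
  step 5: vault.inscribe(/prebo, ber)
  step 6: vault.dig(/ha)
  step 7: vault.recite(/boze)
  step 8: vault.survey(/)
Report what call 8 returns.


% vault.inscribe(p: /crugrada, c: bahap) -> created
% vault.cull(p: /crugrada) -> ok
% vault.carryto(s: /bipo, d: /crugrada) -> ok
% vault.inscribe(p: /nigrusno, c: kipap_ed) -> created
% vault.inscribe(p: /prebo, c: ber) -> created
% vault.dig(p: /ha) -> ok
% vault.recite(p: /boze) -> prazast
% vault.survey(p: /) -> [boze, crugrada, ha/, nigrusno, prebo]

Answer: [boze, crugrada, ha/, nigrusno, prebo]


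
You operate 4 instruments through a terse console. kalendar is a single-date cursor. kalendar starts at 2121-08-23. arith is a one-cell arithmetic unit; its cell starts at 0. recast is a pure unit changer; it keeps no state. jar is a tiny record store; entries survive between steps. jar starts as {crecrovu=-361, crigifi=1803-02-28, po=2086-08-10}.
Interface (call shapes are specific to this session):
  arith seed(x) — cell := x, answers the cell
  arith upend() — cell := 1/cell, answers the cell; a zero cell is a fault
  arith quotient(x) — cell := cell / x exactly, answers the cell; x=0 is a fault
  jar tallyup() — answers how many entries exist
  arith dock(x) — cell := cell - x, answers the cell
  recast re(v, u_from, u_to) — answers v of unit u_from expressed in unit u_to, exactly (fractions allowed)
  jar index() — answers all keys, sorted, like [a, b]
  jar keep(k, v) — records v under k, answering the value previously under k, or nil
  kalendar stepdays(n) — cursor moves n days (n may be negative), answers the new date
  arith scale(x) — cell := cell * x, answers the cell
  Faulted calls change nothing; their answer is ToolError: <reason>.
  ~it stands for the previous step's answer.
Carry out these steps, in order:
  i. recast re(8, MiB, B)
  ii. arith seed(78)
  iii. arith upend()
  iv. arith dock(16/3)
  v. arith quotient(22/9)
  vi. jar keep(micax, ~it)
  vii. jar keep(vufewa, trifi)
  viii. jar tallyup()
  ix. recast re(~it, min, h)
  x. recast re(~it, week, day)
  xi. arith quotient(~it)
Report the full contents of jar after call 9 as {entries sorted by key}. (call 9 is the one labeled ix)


Calling recast re with v='8', u_from='MiB', u_to='B', and observe 8388608.
I use arith seed with x='78', → 78.
Now I run arith upend, → 1/78.
I call arith dock with x='16/3', — result: -415/78.
I invoke arith quotient with x='22/9', — result: -1245/572.
I invoke jar keep with k='micax', v='~it', and see nil.
Then jar keep with k='vufewa', v='trifi', and observe nil.
I try jar tallyup, which returns 5.
Now I run recast re with v='~it', u_from='min', u_to='h', — result: 1/12.
Next I call recast re with v='~it', u_from='week', u_to='day', and get 7/12.
Now I run arith quotient with x='~it', → -3735/1001.

Answer: {crecrovu=-361, crigifi=1803-02-28, micax=-1245/572, po=2086-08-10, vufewa=trifi}


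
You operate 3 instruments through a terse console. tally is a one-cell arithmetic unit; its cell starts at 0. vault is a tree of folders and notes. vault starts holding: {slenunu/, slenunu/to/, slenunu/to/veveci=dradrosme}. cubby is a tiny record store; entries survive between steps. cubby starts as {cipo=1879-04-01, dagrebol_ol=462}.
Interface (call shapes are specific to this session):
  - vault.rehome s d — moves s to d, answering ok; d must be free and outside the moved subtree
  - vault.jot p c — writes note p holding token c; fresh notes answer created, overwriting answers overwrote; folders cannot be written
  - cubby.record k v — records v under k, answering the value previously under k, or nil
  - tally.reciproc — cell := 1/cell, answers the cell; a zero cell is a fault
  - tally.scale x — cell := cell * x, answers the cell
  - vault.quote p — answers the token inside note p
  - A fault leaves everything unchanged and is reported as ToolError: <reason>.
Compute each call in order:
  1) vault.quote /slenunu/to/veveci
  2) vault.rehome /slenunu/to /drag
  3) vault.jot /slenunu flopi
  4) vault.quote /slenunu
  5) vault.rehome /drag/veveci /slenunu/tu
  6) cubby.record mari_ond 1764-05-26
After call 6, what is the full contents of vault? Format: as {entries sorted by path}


Answer: {drag/, slenunu/, slenunu/tu=dradrosme}

Derivation:
% 1. vault.quote(p='/slenunu/to/veveci') -> dradrosme
% 2. vault.rehome(s='/slenunu/to', d='/drag') -> ok
% 3. vault.jot(p='/slenunu', c='flopi') -> ToolError: is a directory
% 4. vault.quote(p='/slenunu') -> ToolError: is a directory
% 5. vault.rehome(s='/drag/veveci', d='/slenunu/tu') -> ok
% 6. cubby.record(k='mari_ond', v='1764-05-26') -> nil


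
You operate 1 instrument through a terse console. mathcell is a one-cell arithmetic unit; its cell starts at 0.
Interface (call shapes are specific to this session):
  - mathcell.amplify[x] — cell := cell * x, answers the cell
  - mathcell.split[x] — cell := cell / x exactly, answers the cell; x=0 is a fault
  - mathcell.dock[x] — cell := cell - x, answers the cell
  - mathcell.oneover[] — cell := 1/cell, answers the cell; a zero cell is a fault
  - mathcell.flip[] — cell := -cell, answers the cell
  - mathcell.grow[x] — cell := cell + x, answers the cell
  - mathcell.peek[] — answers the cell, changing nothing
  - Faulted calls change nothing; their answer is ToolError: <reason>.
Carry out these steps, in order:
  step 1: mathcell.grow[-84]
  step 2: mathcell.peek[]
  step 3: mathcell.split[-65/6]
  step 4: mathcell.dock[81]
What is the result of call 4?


I try mathcell.grow passing x='-84', giving -84.
Now I run mathcell.peek, and see -84.
Then mathcell.split passing x='-65/6', and observe 504/65.
I invoke mathcell.dock passing x='81', → -4761/65.

Answer: -4761/65


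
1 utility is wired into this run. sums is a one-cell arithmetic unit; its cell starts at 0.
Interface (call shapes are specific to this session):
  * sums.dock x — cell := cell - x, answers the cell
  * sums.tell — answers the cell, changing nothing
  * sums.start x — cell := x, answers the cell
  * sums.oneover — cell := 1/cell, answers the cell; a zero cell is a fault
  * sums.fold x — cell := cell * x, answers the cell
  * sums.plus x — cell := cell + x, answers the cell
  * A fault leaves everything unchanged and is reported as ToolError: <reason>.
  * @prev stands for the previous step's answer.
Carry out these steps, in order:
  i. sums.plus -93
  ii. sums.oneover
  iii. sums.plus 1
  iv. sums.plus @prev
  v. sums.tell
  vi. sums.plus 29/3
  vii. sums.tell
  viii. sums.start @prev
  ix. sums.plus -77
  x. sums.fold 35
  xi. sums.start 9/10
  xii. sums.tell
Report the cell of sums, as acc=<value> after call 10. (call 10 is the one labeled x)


Answer: acc=-70910/31

Derivation:
·→ sums.plus(x='-93')
·← -93
·→ sums.oneover()
·← -1/93
·→ sums.plus(x='1')
·← 92/93
·→ sums.plus(x='@prev')
·← 184/93
·→ sums.tell()
·← 184/93
·→ sums.plus(x='29/3')
·← 361/31
·→ sums.tell()
·← 361/31
·→ sums.start(x='@prev')
·← 361/31
·→ sums.plus(x='-77')
·← -2026/31
·→ sums.fold(x='35')
·← -70910/31
·→ sums.start(x='9/10')
·← 9/10
·→ sums.tell()
·← 9/10


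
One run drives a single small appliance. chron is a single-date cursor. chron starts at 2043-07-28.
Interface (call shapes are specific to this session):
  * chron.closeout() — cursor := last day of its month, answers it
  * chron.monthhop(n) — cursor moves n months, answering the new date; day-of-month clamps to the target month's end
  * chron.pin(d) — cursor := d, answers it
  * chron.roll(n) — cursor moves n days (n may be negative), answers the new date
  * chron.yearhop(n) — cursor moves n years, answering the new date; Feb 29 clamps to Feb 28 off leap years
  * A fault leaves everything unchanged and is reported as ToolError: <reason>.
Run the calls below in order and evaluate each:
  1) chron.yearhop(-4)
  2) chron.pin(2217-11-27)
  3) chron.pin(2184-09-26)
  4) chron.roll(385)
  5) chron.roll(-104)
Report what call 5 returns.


Answer: 2185-07-04

Derivation:
~$ chron.yearhop -4
[out] 2039-07-28
~$ chron.pin 2217-11-27
[out] 2217-11-27
~$ chron.pin 2184-09-26
[out] 2184-09-26
~$ chron.roll 385
[out] 2185-10-16
~$ chron.roll -104
[out] 2185-07-04


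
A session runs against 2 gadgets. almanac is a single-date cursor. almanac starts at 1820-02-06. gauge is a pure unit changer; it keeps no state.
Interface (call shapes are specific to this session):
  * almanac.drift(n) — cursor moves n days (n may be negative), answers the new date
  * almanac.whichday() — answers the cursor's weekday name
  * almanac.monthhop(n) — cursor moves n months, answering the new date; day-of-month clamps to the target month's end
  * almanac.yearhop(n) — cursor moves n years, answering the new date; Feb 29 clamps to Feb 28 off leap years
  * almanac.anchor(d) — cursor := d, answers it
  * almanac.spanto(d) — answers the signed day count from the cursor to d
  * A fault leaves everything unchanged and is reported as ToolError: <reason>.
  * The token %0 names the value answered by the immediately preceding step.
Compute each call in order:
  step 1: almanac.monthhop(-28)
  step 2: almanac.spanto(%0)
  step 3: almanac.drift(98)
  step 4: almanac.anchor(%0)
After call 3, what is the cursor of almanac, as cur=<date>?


% 1. almanac.monthhop(n=-28) : 1817-10-06
% 2. almanac.spanto(d=%0) : 0
% 3. almanac.drift(n=98) : 1818-01-12
% 4. almanac.anchor(d=%0) : 1818-01-12

Answer: cur=1818-01-12
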